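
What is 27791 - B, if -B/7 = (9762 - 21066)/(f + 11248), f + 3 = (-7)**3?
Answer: 50483059/1817 ≈ 27784.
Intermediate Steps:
f = -346 (f = -3 + (-7)**3 = -3 - 343 = -346)
B = 13188/1817 (B = -7*(9762 - 21066)/(-346 + 11248) = -(-79128)/10902 = -7*(-1884/1817) = 13188/1817 ≈ 7.2581)
27791 - B = 27791 - 1*13188/1817 = 27791 - 13188/1817 = 50483059/1817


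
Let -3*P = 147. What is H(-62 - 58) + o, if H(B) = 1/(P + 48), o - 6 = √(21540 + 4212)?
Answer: 5 + 2*√6438 ≈ 165.47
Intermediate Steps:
P = -49 (P = -⅓*147 = -49)
o = 6 + 2*√6438 (o = 6 + √(21540 + 4212) = 6 + √25752 = 6 + 2*√6438 ≈ 166.47)
H(B) = -1 (H(B) = 1/(-49 + 48) = 1/(-1) = -1)
H(-62 - 58) + o = -1 + (6 + 2*√6438) = 5 + 2*√6438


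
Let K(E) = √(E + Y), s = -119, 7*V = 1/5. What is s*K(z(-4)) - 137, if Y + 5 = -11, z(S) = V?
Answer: -137 - 17*I*√19565/5 ≈ -137.0 - 475.57*I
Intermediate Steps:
V = 1/35 (V = (⅐)/5 = (⅐)*(⅕) = 1/35 ≈ 0.028571)
z(S) = 1/35
Y = -16 (Y = -5 - 11 = -16)
K(E) = √(-16 + E) (K(E) = √(E - 16) = √(-16 + E))
s*K(z(-4)) - 137 = -119*√(-16 + 1/35) - 137 = -17*I*√19565/5 - 137 = -137 - 17*I*√19565/5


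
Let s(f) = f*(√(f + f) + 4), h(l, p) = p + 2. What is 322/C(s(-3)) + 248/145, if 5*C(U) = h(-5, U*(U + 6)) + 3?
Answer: 6*(-39859*I + 2232*√6)/(145*(-23*I + 54*√6)) ≈ 3.7647 - 11.815*I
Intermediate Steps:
h(l, p) = 2 + p
s(f) = f*(4 + √2*√f) (s(f) = f*(√(2*f) + 4) = f*(√2*√f + 4) = f*(4 + √2*√f))
C(U) = 1 + U*(6 + U)/5 (C(U) = ((2 + U*(U + 6)) + 3)/5 = ((2 + U*(6 + U)) + 3)/5 = (5 + U*(6 + U))/5 = 1 + U*(6 + U)/5)
322/C(s(-3)) + 248/145 = 322/(1 + (4*(-3) + √2*(-3)^(3/2))*(6 + (4*(-3) + √2*(-3)^(3/2)))/5) + 248/145 = 322/(1 + (-12 + √2*(-3*I*√3))*(6 + (-12 + √2*(-3*I*√3)))/5) + 248*(1/145) = 322/(1 + (-12 - 3*I*√6)*(6 + (-12 - 3*I*√6))/5) + 248/145 = 322/(1 + (-12 - 3*I*√6)*(-6 - 3*I*√6)/5) + 248/145 = 248/145 + 322/(1 + (-12 - 3*I*√6)*(-6 - 3*I*√6)/5)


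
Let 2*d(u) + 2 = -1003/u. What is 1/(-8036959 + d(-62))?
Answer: -124/996582037 ≈ -1.2443e-7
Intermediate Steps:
d(u) = -1 - 1003/(2*u) (d(u) = -1 + (-1003/u)/2 = -1 - 1003/(2*u))
1/(-8036959 + d(-62)) = 1/(-8036959 + (-1003/2 - 1*(-62))/(-62)) = 1/(-8036959 - (-1003/2 + 62)/62) = 1/(-8036959 - 1/62*(-879/2)) = 1/(-8036959 + 879/124) = 1/(-996582037/124) = -124/996582037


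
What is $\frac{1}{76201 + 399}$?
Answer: $\frac{1}{76600} \approx 1.3055 \cdot 10^{-5}$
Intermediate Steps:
$\frac{1}{76201 + 399} = \frac{1}{76600}$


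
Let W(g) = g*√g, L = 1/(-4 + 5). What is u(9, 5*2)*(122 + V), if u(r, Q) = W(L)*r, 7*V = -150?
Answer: 6336/7 ≈ 905.14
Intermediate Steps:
V = -150/7 (V = (⅐)*(-150) = -150/7 ≈ -21.429)
L = 1 (L = 1/1 = 1)
W(g) = g^(3/2)
u(r, Q) = r (u(r, Q) = 1^(3/2)*r = 1*r = r)
u(9, 5*2)*(122 + V) = 9*(122 - 150/7) = 9*(704/7) = 6336/7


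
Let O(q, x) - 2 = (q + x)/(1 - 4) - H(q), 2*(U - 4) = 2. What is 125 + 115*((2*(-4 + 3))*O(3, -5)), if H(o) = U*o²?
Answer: 29585/3 ≈ 9861.7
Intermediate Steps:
U = 5 (U = 4 + (½)*2 = 4 + 1 = 5)
H(o) = 5*o²
O(q, x) = 2 - 5*q² - q/3 - x/3 (O(q, x) = 2 + ((q + x)/(1 - 4) - 5*q²) = 2 + ((q + x)/(-3) - 5*q²) = 2 + ((q + x)*(-⅓) - 5*q²) = 2 + ((-q/3 - x/3) - 5*q²) = 2 + (-5*q² - q/3 - x/3) = 2 - 5*q² - q/3 - x/3)
125 + 115*((2*(-4 + 3))*O(3, -5)) = 125 + 115*((2*(-4 + 3))*(2 - 5*3² - ⅓*3 - ⅓*(-5))) = 125 + 115*((2*(-1))*(2 - 5*9 - 1 + 5/3)) = 125 + 115*(-2*(2 - 45 - 1 + 5/3)) = 125 + 115*(-2*(-127/3)) = 125 + 115*(254/3) = 125 + 29210/3 = 29585/3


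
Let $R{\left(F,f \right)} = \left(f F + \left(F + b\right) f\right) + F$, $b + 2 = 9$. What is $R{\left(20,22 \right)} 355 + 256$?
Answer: $374426$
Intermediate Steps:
$b = 7$ ($b = -2 + 9 = 7$)
$R{\left(F,f \right)} = F + F f + f \left(7 + F\right)$ ($R{\left(F,f \right)} = \left(f F + \left(F + 7\right) f\right) + F = \left(F f + \left(7 + F\right) f\right) + F = \left(F f + f \left(7 + F\right)\right) + F = F + F f + f \left(7 + F\right)$)
$R{\left(20,22 \right)} 355 + 256 = \left(20 + 7 \cdot 22 + 2 \cdot 20 \cdot 22\right) 355 + 256 = \left(20 + 154 + 880\right) 355 + 256 = 1054 \cdot 355 + 256 = 374170 + 256 = 374426$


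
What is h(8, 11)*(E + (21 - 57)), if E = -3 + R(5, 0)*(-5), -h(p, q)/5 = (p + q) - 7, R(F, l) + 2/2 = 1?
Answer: 2340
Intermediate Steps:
R(F, l) = 0 (R(F, l) = -1 + 1 = 0)
h(p, q) = 35 - 5*p - 5*q (h(p, q) = -5*((p + q) - 7) = -5*(-7 + p + q) = 35 - 5*p - 5*q)
E = -3 (E = -3 + 0*(-5) = -3 + 0 = -3)
h(8, 11)*(E + (21 - 57)) = (35 - 5*8 - 5*11)*(-3 + (21 - 57)) = (35 - 40 - 55)*(-3 - 36) = -60*(-39) = 2340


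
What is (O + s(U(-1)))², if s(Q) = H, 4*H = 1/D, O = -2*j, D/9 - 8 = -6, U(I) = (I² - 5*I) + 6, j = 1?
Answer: 20449/5184 ≈ 3.9446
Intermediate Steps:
U(I) = 6 + I² - 5*I
D = 18 (D = 72 + 9*(-6) = 72 - 54 = 18)
O = -2 (O = -2*1 = -2)
H = 1/72 (H = (¼)/18 = (¼)*(1/18) = 1/72 ≈ 0.013889)
s(Q) = 1/72
(O + s(U(-1)))² = (-2 + 1/72)² = (-143/72)² = 20449/5184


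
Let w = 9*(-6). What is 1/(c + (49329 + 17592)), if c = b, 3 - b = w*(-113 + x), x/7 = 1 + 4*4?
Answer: 1/67248 ≈ 1.4870e-5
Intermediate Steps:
w = -54
x = 119 (x = 7*(1 + 4*4) = 7*(1 + 16) = 7*17 = 119)
b = 327 (b = 3 - (-54)*(-113 + 119) = 3 - (-54)*6 = 3 - 1*(-324) = 3 + 324 = 327)
c = 327
1/(c + (49329 + 17592)) = 1/(327 + (49329 + 17592)) = 1/(327 + 66921) = 1/67248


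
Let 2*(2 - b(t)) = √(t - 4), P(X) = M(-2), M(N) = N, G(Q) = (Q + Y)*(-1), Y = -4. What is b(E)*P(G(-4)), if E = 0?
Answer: -4 + 2*I ≈ -4.0 + 2.0*I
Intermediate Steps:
G(Q) = 4 - Q (G(Q) = (Q - 4)*(-1) = (-4 + Q)*(-1) = 4 - Q)
P(X) = -2
b(t) = 2 - √(-4 + t)/2 (b(t) = 2 - √(t - 4)/2 = 2 - √(-4 + t)/2)
b(E)*P(G(-4)) = (2 - √(-4 + 0)/2)*(-2) = (2 - I)*(-2) = -4 + 2*I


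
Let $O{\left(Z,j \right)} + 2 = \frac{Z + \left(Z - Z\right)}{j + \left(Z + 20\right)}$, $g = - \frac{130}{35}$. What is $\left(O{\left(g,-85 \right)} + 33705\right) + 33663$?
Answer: $\frac{2492544}{37} \approx 67366.0$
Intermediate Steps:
$g = - \frac{26}{7}$ ($g = \left(-130\right) \frac{1}{35} = - \frac{26}{7} \approx -3.7143$)
$O{\left(Z,j \right)} = -2 + \frac{Z}{20 + Z + j}$ ($O{\left(Z,j \right)} = -2 + \frac{Z + \left(Z - Z\right)}{j + \left(Z + 20\right)} = -2 + \frac{Z + 0}{j + \left(20 + Z\right)} = -2 + \frac{Z}{20 + Z + j}$)
$\left(O{\left(g,-85 \right)} + 33705\right) + 33663 = \left(\frac{-40 - - \frac{26}{7} - -170}{20 - \frac{26}{7} - 85} + 33705\right) + 33663 = \left(\frac{-40 + \frac{26}{7} + 170}{- \frac{481}{7}} + 33705\right) + 33663 = \left(\left(- \frac{7}{481}\right) \frac{936}{7} + 33705\right) + 33663 = \left(- \frac{72}{37} + 33705\right) + 33663 = \frac{1247013}{37} + 33663 = \frac{2492544}{37}$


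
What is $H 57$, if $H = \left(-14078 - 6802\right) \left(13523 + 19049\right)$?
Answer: $-38765891520$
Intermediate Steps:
$H = -680103360$ ($H = \left(-20880\right) 32572 = -680103360$)
$H 57 = \left(-680103360\right) 57 = -38765891520$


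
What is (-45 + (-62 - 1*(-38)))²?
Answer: 4761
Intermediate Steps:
(-45 + (-62 - 1*(-38)))² = (-45 + (-62 + 38))² = (-45 - 24)² = (-69)² = 4761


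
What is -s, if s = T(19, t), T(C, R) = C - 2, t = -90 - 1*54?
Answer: -17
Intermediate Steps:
t = -144 (t = -90 - 54 = -144)
T(C, R) = -2 + C
s = 17 (s = -2 + 19 = 17)
-s = -1*17 = -17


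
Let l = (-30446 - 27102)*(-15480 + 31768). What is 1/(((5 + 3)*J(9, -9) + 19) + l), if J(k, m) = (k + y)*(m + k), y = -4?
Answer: -1/937341805 ≈ -1.0668e-9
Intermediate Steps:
J(k, m) = (-4 + k)*(k + m) (J(k, m) = (k - 4)*(m + k) = (-4 + k)*(k + m))
l = -937341824 (l = -57548*16288 = -937341824)
1/(((5 + 3)*J(9, -9) + 19) + l) = 1/(((5 + 3)*(9² - 4*9 - 4*(-9) + 9*(-9)) + 19) - 937341824) = 1/((8*(81 - 36 + 36 - 81) + 19) - 937341824) = 1/((8*0 + 19) - 937341824) = 1/((0 + 19) - 937341824) = 1/(19 - 937341824) = 1/(-937341805) = -1/937341805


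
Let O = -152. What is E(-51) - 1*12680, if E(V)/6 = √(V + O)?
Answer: -12680 + 6*I*√203 ≈ -12680.0 + 85.487*I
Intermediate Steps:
E(V) = 6*√(-152 + V) (E(V) = 6*√(V - 152) = 6*√(-152 + V))
E(-51) - 1*12680 = 6*√(-152 - 51) - 1*12680 = 6*√(-203) - 12680 = 6*(I*√203) - 12680 = 6*I*√203 - 12680 = -12680 + 6*I*√203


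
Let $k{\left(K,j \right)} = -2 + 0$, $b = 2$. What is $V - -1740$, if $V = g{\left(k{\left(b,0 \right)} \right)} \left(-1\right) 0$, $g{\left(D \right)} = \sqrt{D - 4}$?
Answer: $1740$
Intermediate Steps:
$k{\left(K,j \right)} = -2$
$g{\left(D \right)} = \sqrt{-4 + D}$
$V = 0$ ($V = \sqrt{-4 - 2} \left(-1\right) 0 = \sqrt{-6} \left(-1\right) 0 = i \sqrt{6} \left(-1\right) 0 = - i \sqrt{6} \cdot 0 = 0$)
$V - -1740 = 0 - -1740 = 0 + 1740 = 1740$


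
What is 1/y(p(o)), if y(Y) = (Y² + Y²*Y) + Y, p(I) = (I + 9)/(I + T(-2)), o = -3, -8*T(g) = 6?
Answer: -125/392 ≈ -0.31888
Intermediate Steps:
T(g) = -¾ (T(g) = -⅛*6 = -¾)
p(I) = (9 + I)/(-¾ + I) (p(I) = (I + 9)/(I - ¾) = (9 + I)/(-¾ + I))
y(Y) = Y + Y² + Y³ (y(Y) = (Y² + Y³) + Y = Y + Y² + Y³)
1/y(p(o)) = 1/((4*(9 - 3)/(-3 + 4*(-3)))*(1 + 4*(9 - 3)/(-3 + 4*(-3)) + (4*(9 - 3)/(-3 + 4*(-3)))²)) = 1/((4*6/(-3 - 12))*(1 + 4*6/(-3 - 12) + (4*6/(-3 - 12))²)) = 1/((4*6/(-15))*(1 + 4*6/(-15) + (4*6/(-15))²)) = 1/((4*(-1/15)*6)*(1 + 4*(-1/15)*6 + (4*(-1/15)*6)²)) = 1/(-8*(1 - 8/5 + (-8/5)²)/5) = 1/(-8*(1 - 8/5 + 64/25)/5) = 1/(-8/5*49/25) = 1/(-392/125) = -125/392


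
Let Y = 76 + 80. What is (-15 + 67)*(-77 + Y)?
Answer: 4108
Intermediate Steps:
Y = 156
(-15 + 67)*(-77 + Y) = (-15 + 67)*(-77 + 156) = 52*79 = 4108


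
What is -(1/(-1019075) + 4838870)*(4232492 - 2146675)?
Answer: -10285521230414933433/1019075 ≈ -1.0093e+13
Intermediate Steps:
-(1/(-1019075) + 4838870)*(4232492 - 2146675) = -(-1/1019075 + 4838870)*2085817 = -4931171445249*2085817/1019075 = -1*10285521230414933433/1019075 = -10285521230414933433/1019075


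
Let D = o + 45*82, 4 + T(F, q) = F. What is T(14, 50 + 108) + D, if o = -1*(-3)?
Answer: 3703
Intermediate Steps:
T(F, q) = -4 + F
o = 3
D = 3693 (D = 3 + 45*82 = 3 + 3690 = 3693)
T(14, 50 + 108) + D = (-4 + 14) + 3693 = 10 + 3693 = 3703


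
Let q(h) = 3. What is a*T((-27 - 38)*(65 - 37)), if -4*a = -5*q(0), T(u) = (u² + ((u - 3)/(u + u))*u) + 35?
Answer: 99345705/8 ≈ 1.2418e+7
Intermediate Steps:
T(u) = 67/2 + u² + u/2 (T(u) = (u² + ((-3 + u)/((2*u)))*u) + 35 = (u² + ((-3 + u)*(1/(2*u)))*u) + 35 = (u² + ((-3 + u)/(2*u))*u) + 35 = (u² + (-3/2 + u/2)) + 35 = (-3/2 + u² + u/2) + 35 = 67/2 + u² + u/2)
a = 15/4 (a = -(-5)*3/4 = -¼*(-15) = 15/4 ≈ 3.7500)
a*T((-27 - 38)*(65 - 37)) = 15*(67/2 + ((-27 - 38)*(65 - 37))² + ((-27 - 38)*(65 - 37))/2)/4 = 15*(67/2 + (-65*28)² + (-65*28)/2)/4 = 15*(67/2 + (-1820)² + (½)*(-1820))/4 = 15*(67/2 + 3312400 - 910)/4 = (15/4)*(6623047/2) = 99345705/8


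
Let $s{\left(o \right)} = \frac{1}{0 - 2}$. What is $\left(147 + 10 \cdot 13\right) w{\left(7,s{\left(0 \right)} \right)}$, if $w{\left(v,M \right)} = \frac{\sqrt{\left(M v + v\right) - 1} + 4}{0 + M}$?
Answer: $-2216 - 277 \sqrt{10} \approx -3091.9$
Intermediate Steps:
$s{\left(o \right)} = - \frac{1}{2}$ ($s{\left(o \right)} = \frac{1}{-2} = - \frac{1}{2}$)
$w{\left(v,M \right)} = \frac{4 + \sqrt{-1 + v + M v}}{M}$ ($w{\left(v,M \right)} = \frac{\sqrt{\left(v + M v\right) - 1} + 4}{M} = \frac{\sqrt{-1 + v + M v} + 4}{M} = \frac{4 + \sqrt{-1 + v + M v}}{M}$)
$\left(147 + 10 \cdot 13\right) w{\left(7,s{\left(0 \right)} \right)} = \left(147 + 10 \cdot 13\right) \frac{4 + \sqrt{-1 + 7 - \frac{7}{2}}}{- \frac{1}{2}} = \left(147 + 130\right) \left(- 2 \left(4 + \sqrt{-1 + 7 - \frac{7}{2}}\right)\right) = 277 \left(- 2 \left(4 + \sqrt{\frac{5}{2}}\right)\right) = 277 \left(- 2 \left(4 + \frac{\sqrt{10}}{2}\right)\right) = 277 \left(-8 - \sqrt{10}\right) = -2216 - 277 \sqrt{10}$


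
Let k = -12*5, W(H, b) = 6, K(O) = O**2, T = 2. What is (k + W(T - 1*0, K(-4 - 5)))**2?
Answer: 2916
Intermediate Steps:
k = -60
(k + W(T - 1*0, K(-4 - 5)))**2 = (-60 + 6)**2 = (-54)**2 = 2916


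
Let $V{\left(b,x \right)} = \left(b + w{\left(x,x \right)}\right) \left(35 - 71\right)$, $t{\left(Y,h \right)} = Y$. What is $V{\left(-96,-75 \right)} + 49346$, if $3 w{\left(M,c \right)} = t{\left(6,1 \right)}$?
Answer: $52730$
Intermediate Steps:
$w{\left(M,c \right)} = 2$ ($w{\left(M,c \right)} = \frac{1}{3} \cdot 6 = 2$)
$V{\left(b,x \right)} = -72 - 36 b$ ($V{\left(b,x \right)} = \left(b + 2\right) \left(35 - 71\right) = \left(2 + b\right) \left(-36\right) = -72 - 36 b$)
$V{\left(-96,-75 \right)} + 49346 = \left(-72 - -3456\right) + 49346 = \left(-72 + 3456\right) + 49346 = 3384 + 49346 = 52730$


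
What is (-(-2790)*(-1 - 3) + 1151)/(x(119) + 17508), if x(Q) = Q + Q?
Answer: -10009/17746 ≈ -0.56401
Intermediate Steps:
x(Q) = 2*Q
(-(-2790)*(-1 - 3) + 1151)/(x(119) + 17508) = (-(-2790)*(-1 - 3) + 1151)/(2*119 + 17508) = (-(-2790)*(-4) + 1151)/(238 + 17508) = (-558*20 + 1151)/17746 = (-11160 + 1151)*(1/17746) = -10009*1/17746 = -10009/17746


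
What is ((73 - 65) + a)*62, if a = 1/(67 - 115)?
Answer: 11873/24 ≈ 494.71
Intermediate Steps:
a = -1/48 (a = 1/(-48) = -1/48 ≈ -0.020833)
((73 - 65) + a)*62 = ((73 - 65) - 1/48)*62 = (8 - 1/48)*62 = (383/48)*62 = 11873/24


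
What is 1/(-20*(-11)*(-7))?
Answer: -1/1540 ≈ -0.00064935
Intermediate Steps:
1/(-20*(-11)*(-7)) = 1/(220*(-7)) = 1/(-1540) = -1/1540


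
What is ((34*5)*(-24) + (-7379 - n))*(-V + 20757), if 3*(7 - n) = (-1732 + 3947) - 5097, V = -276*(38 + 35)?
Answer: -508312800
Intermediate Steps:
V = -20148 (V = -276*73 = -20148)
n = 2903/3 (n = 7 - ((-1732 + 3947) - 5097)/3 = 7 - (2215 - 5097)/3 = 7 - 1/3*(-2882) = 7 + 2882/3 = 2903/3 ≈ 967.67)
((34*5)*(-24) + (-7379 - n))*(-V + 20757) = ((34*5)*(-24) + (-7379 - 1*2903/3))*(-1*(-20148) + 20757) = (170*(-24) + (-7379 - 2903/3))*(20148 + 20757) = (-4080 - 25040/3)*40905 = -37280/3*40905 = -508312800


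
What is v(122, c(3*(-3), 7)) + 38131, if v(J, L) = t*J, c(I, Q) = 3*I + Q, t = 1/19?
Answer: 724611/19 ≈ 38137.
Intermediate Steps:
t = 1/19 ≈ 0.052632
c(I, Q) = Q + 3*I
v(J, L) = J/19
v(122, c(3*(-3), 7)) + 38131 = (1/19)*122 + 38131 = 122/19 + 38131 = 724611/19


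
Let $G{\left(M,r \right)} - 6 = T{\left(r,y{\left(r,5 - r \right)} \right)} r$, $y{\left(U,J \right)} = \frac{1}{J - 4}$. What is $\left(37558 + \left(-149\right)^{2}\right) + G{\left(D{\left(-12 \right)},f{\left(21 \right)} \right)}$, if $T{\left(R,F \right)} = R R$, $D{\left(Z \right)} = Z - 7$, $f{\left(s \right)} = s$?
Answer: $69026$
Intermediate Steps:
$y{\left(U,J \right)} = \frac{1}{-4 + J}$
$D{\left(Z \right)} = -7 + Z$
$T{\left(R,F \right)} = R^{2}$
$G{\left(M,r \right)} = 6 + r^{3}$ ($G{\left(M,r \right)} = 6 + r^{2} r = 6 + r^{3}$)
$\left(37558 + \left(-149\right)^{2}\right) + G{\left(D{\left(-12 \right)},f{\left(21 \right)} \right)} = \left(37558 + \left(-149\right)^{2}\right) + \left(6 + 21^{3}\right) = \left(37558 + 22201\right) + \left(6 + 9261\right) = 59759 + 9267 = 69026$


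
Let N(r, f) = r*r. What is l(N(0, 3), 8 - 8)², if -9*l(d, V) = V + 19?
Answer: 361/81 ≈ 4.4568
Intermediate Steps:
N(r, f) = r²
l(d, V) = -19/9 - V/9 (l(d, V) = -(V + 19)/9 = -(19 + V)/9 = -19/9 - V/9)
l(N(0, 3), 8 - 8)² = (-19/9 - (8 - 8)/9)² = (-19/9 - ⅑*0)² = (-19/9 + 0)² = (-19/9)² = 361/81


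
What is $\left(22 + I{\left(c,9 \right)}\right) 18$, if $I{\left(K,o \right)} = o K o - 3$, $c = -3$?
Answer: $-4032$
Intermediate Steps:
$I{\left(K,o \right)} = -3 + K o^{2}$ ($I{\left(K,o \right)} = K o o - 3 = K o^{2} - 3 = -3 + K o^{2}$)
$\left(22 + I{\left(c,9 \right)}\right) 18 = \left(22 - \left(3 + 3 \cdot 9^{2}\right)\right) 18 = \left(22 - 246\right) 18 = \left(-224\right) 18 = -4032$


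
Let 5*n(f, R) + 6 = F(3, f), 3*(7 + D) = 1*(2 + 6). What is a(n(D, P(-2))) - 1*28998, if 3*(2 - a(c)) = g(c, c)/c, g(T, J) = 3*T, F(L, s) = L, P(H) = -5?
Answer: -28997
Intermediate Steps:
D = -13/3 (D = -7 + (1*(2 + 6))/3 = -7 + (1*8)/3 = -7 + (⅓)*8 = -7 + 8/3 = -13/3 ≈ -4.3333)
n(f, R) = -⅗ (n(f, R) = -6/5 + (⅕)*3 = -6/5 + ⅗ = -⅗)
a(c) = 1 (a(c) = 2 - 3*c/(3*c) = 2 - ⅓*3 = 2 - 1 = 1)
a(n(D, P(-2))) - 1*28998 = 1 - 1*28998 = 1 - 28998 = -28997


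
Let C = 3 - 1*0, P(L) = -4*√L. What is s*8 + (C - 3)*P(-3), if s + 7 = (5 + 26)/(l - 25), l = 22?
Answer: -416/3 ≈ -138.67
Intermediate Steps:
s = -52/3 (s = -7 + (5 + 26)/(22 - 25) = -7 + 31/(-3) = -7 + 31*(-⅓) = -7 - 31/3 = -52/3 ≈ -17.333)
C = 3 (C = 3 + 0 = 3)
s*8 + (C - 3)*P(-3) = -52/3*8 + (3 - 3)*(-4*I*√3) = -416/3 + 0*(-4*I*√3) = -416/3 + 0 = -416/3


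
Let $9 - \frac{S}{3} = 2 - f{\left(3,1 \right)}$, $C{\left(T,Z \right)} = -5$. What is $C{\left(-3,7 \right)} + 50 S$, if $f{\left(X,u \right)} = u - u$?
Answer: $1045$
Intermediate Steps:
$f{\left(X,u \right)} = 0$
$S = 21$ ($S = 27 - 3 \left(2 - 0\right) = 27 - 3 \left(2 + 0\right) = 27 - 6 = 21$)
$C{\left(-3,7 \right)} + 50 S = -5 + 50 \cdot 21 = -5 + 1050 = 1045$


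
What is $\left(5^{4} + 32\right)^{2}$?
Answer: $431649$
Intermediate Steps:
$\left(5^{4} + 32\right)^{2} = \left(625 + 32\right)^{2} = 657^{2} = 431649$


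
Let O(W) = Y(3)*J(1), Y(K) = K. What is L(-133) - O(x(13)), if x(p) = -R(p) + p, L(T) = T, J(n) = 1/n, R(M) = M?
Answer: -136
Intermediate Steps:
J(n) = 1/n
x(p) = 0 (x(p) = -p + p = 0)
O(W) = 3 (O(W) = 3/1 = 3*1 = 3)
L(-133) - O(x(13)) = -133 - 1*3 = -133 - 3 = -136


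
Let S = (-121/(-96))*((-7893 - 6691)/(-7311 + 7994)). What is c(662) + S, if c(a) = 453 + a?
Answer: 8917957/8196 ≈ 1088.1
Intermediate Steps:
S = -220583/8196 (S = (-121*(-1/96))*(-14584/683) = 121*(-14584*1/683)/96 = (121/96)*(-14584/683) = -220583/8196 ≈ -26.913)
c(662) + S = (453 + 662) - 220583/8196 = 1115 - 220583/8196 = 8917957/8196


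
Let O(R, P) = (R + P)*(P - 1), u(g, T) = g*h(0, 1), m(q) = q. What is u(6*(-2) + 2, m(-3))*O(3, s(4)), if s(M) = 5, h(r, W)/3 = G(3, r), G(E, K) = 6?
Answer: -5760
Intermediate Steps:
h(r, W) = 18 (h(r, W) = 3*6 = 18)
u(g, T) = 18*g (u(g, T) = g*18 = 18*g)
O(R, P) = (-1 + P)*(P + R) (O(R, P) = (P + R)*(-1 + P) = (-1 + P)*(P + R))
u(6*(-2) + 2, m(-3))*O(3, s(4)) = (18*(6*(-2) + 2))*(5² - 1*5 - 1*3 + 5*3) = (18*(-12 + 2))*(25 - 5 - 3 + 15) = (18*(-10))*32 = -180*32 = -5760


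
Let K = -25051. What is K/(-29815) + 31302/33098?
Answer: 13152292/7364305 ≈ 1.7860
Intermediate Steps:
K/(-29815) + 31302/33098 = -25051/(-29815) + 31302/33098 = -25051*(-1/29815) + 31302*(1/33098) = 25051/29815 + 15651/16549 = 13152292/7364305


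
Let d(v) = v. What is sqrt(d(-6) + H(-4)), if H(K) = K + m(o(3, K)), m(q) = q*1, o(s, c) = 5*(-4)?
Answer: I*sqrt(30) ≈ 5.4772*I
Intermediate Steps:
o(s, c) = -20
m(q) = q
H(K) = -20 + K (H(K) = K - 20 = -20 + K)
sqrt(d(-6) + H(-4)) = sqrt(-6 + (-20 - 4)) = sqrt(-6 - 24) = sqrt(-30) = I*sqrt(30)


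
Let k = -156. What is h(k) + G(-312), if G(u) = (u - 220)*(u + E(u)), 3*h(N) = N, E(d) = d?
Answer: 331916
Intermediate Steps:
h(N) = N/3
G(u) = 2*u*(-220 + u) (G(u) = (u - 220)*(u + u) = (-220 + u)*(2*u) = 2*u*(-220 + u))
h(k) + G(-312) = (1/3)*(-156) + 2*(-312)*(-220 - 312) = -52 + 2*(-312)*(-532) = -52 + 331968 = 331916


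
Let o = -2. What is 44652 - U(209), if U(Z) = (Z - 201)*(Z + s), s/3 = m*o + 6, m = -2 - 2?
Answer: 42644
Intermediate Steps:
m = -4
s = 42 (s = 3*(-4*(-2) + 6) = 3*(8 + 6) = 3*14 = 42)
U(Z) = (-201 + Z)*(42 + Z) (U(Z) = (Z - 201)*(Z + 42) = (-201 + Z)*(42 + Z))
44652 - U(209) = 44652 - (-8442 + 209² - 159*209) = 44652 - (-8442 + 43681 - 33231) = 44652 - 1*2008 = 44652 - 2008 = 42644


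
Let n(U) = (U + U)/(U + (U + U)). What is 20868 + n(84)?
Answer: 62606/3 ≈ 20869.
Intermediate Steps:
n(U) = 2/3 (n(U) = (2*U)/(U + 2*U) = (2*U)/((3*U)) = (2*U)*(1/(3*U)) = 2/3)
20868 + n(84) = 20868 + 2/3 = 62606/3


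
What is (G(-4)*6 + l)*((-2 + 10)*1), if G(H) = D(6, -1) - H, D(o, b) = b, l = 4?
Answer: 176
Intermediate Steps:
G(H) = -1 - H
(G(-4)*6 + l)*((-2 + 10)*1) = ((-1 - 1*(-4))*6 + 4)*((-2 + 10)*1) = ((-1 + 4)*6 + 4)*(8*1) = (3*6 + 4)*8 = (18 + 4)*8 = 22*8 = 176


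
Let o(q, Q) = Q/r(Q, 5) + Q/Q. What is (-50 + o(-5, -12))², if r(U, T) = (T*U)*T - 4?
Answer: 13845841/5776 ≈ 2397.1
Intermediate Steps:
r(U, T) = -4 + U*T² (r(U, T) = U*T² - 4 = -4 + U*T²)
o(q, Q) = 1 + Q/(-4 + 25*Q) (o(q, Q) = Q/(-4 + Q*5²) + Q/Q = Q/(-4 + Q*25) + 1 = Q/(-4 + 25*Q) + 1 = 1 + Q/(-4 + 25*Q))
(-50 + o(-5, -12))² = (-50 + 2*(-2 + 13*(-12))/(-4 + 25*(-12)))² = (-50 + 2*(-2 - 156)/(-4 - 300))² = (-50 + 2*(-158)/(-304))² = (-50 + 2*(-1/304)*(-158))² = (-50 + 79/76)² = (-3721/76)² = 13845841/5776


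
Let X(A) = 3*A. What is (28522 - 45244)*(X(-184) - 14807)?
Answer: 256833198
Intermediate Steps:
(28522 - 45244)*(X(-184) - 14807) = (28522 - 45244)*(3*(-184) - 14807) = -16722*(-552 - 14807) = -16722*(-15359) = 256833198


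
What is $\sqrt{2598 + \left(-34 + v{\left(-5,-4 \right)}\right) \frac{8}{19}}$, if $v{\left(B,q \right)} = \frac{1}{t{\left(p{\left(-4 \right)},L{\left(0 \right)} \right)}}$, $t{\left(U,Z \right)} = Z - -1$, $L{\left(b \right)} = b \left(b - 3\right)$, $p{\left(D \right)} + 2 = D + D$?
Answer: $\frac{7 \sqrt{19038}}{19} \approx 50.834$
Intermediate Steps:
$p{\left(D \right)} = -2 + 2 D$ ($p{\left(D \right)} = -2 + \left(D + D\right) = -2 + 2 D$)
$L{\left(b \right)} = b \left(-3 + b\right)$
$t{\left(U,Z \right)} = 1 + Z$ ($t{\left(U,Z \right)} = Z + 1 = 1 + Z$)
$v{\left(B,q \right)} = 1$ ($v{\left(B,q \right)} = \frac{1}{1 + 0 \left(-3 + 0\right)} = \frac{1}{1 + 0 \left(-3\right)} = \frac{1}{1 + 0} = 1^{-1} = 1$)
$\sqrt{2598 + \left(-34 + v{\left(-5,-4 \right)}\right) \frac{8}{19}} = \sqrt{2598 + \left(-34 + 1\right) \frac{8}{19}} = \sqrt{2598 - 33 \cdot 8 \cdot \frac{1}{19}} = \sqrt{2598 - \frac{264}{19}} = \sqrt{\frac{49098}{19}} = \frac{7 \sqrt{19038}}{19}$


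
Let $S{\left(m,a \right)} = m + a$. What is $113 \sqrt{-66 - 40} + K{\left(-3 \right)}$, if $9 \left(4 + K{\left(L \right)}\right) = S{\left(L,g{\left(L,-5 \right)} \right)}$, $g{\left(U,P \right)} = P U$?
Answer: $- \frac{8}{3} + 113 i \sqrt{106} \approx -2.6667 + 1163.4 i$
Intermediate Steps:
$S{\left(m,a \right)} = a + m$
$K{\left(L \right)} = -4 - \frac{4 L}{9}$ ($K{\left(L \right)} = -4 + \frac{- 5 L + L}{9} = -4 + \frac{\left(-4\right) L}{9} = -4 - \frac{4 L}{9}$)
$113 \sqrt{-66 - 40} + K{\left(-3 \right)} = 113 \sqrt{-66 - 40} - \frac{8}{3} = 113 \sqrt{-106} + \left(-4 + \frac{4}{3}\right) = 113 i \sqrt{106} - \frac{8}{3} = - \frac{8}{3} + 113 i \sqrt{106}$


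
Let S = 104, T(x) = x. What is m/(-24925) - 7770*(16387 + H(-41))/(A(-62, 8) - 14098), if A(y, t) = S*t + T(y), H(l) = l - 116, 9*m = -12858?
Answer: 336775554511/35592900 ≈ 9461.9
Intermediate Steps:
m = -4286/3 (m = (⅑)*(-12858) = -4286/3 ≈ -1428.7)
H(l) = -116 + l
A(y, t) = y + 104*t (A(y, t) = 104*t + y = y + 104*t)
m/(-24925) - 7770*(16387 + H(-41))/(A(-62, 8) - 14098) = -4286/3/(-24925) - 7770*(16387 + (-116 - 41))/((-62 + 104*8) - 14098) = -4286/3*(-1/24925) - 7770*(16387 - 157)/((-62 + 832) - 14098) = 4286/74775 - 7770*16230/(770 - 14098) = 4286/74775 - 7770/((-13328*1/16230)) = 4286/74775 - 7770/(-6664/8115) = 4286/74775 - 7770*(-8115/6664) = 4286/74775 + 4503825/476 = 336775554511/35592900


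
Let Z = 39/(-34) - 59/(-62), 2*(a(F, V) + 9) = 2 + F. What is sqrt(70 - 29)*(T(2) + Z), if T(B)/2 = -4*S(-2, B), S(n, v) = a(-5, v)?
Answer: 44165*sqrt(41)/527 ≈ 536.61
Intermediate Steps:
a(F, V) = -8 + F/2 (a(F, V) = -9 + (2 + F)/2 = -9 + (1 + F/2) = -8 + F/2)
Z = -103/527 (Z = 39*(-1/34) - 59*(-1/62) = -39/34 + 59/62 = -103/527 ≈ -0.19545)
S(n, v) = -21/2 (S(n, v) = -8 + (1/2)*(-5) = -8 - 5/2 = -21/2)
T(B) = 84 (T(B) = 2*(-4*(-21/2)) = 2*42 = 84)
sqrt(70 - 29)*(T(2) + Z) = sqrt(70 - 29)*(84 - 103/527) = sqrt(41)*(44165/527) = 44165*sqrt(41)/527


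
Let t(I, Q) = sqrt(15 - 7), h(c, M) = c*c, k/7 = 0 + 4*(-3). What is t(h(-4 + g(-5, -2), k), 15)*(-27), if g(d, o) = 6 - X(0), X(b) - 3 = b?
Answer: -54*sqrt(2) ≈ -76.368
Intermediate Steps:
X(b) = 3 + b
g(d, o) = 3 (g(d, o) = 6 - (3 + 0) = 6 - 1*3 = 6 - 3 = 3)
k = -84 (k = 7*(0 + 4*(-3)) = 7*(0 - 12) = 7*(-12) = -84)
h(c, M) = c**2
t(I, Q) = 2*sqrt(2) (t(I, Q) = sqrt(8) = 2*sqrt(2))
t(h(-4 + g(-5, -2), k), 15)*(-27) = (2*sqrt(2))*(-27) = -54*sqrt(2)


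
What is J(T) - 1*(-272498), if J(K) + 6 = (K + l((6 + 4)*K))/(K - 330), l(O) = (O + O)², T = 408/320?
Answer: 1194323749/4383 ≈ 2.7249e+5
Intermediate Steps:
T = 51/40 (T = 408*(1/320) = 51/40 ≈ 1.2750)
l(O) = 4*O² (l(O) = (2*O)² = 4*O²)
J(K) = -6 + (K + 400*K²)/(-330 + K) (J(K) = -6 + (K + 4*((6 + 4)*K)²)/(K - 330) = -6 + (K + 4*(10*K)²)/(-330 + K) = -6 + (K + 4*(100*K²))/(-330 + K) = -6 + (K + 400*K²)/(-330 + K))
J(T) - 1*(-272498) = 5*(396 - 1*51/40 + 80*(51/40)²)/(-330 + 51/40) - 1*(-272498) = 5*(396 - 51/40 + 80*(2601/1600))/(-13149/40) + 272498 = 5*(-40/13149)*(396 - 51/40 + 2601/20) + 272498 = 5*(-40/13149)*(20991/40) + 272498 = -34985/4383 + 272498 = 1194323749/4383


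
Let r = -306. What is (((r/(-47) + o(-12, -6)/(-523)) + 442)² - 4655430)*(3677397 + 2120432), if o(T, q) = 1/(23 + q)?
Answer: -4509607170000346514973049/174621187129 ≈ -2.5825e+13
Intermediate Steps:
(((r/(-47) + o(-12, -6)/(-523)) + 442)² - 4655430)*(3677397 + 2120432) = (((-306/(-47) + 1/((23 - 6)*(-523))) + 442)² - 4655430)*(3677397 + 2120432) = (((-306*(-1/47) - 1/523/17) + 442)² - 4655430)*5797829 = (((306/47 + (1/17)*(-1/523)) + 442)² - 4655430)*5797829 = (((306/47 - 1/8891) + 442)² - 4655430)*5797829 = ((2720599/417877 + 442)² - 4655430)*5797829 = ((187422233/417877)² - 4655430)*5797829 = (35127093422706289/174621187129 - 4655430)*5797829 = -777809619773254181/174621187129*5797829 = -4509607170000346514973049/174621187129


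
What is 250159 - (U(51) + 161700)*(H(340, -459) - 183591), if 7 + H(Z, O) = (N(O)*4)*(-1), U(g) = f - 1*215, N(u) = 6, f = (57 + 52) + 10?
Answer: 29674299847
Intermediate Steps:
f = 119 (f = 109 + 10 = 119)
U(g) = -96 (U(g) = 119 - 1*215 = 119 - 215 = -96)
H(Z, O) = -31 (H(Z, O) = -7 + (6*4)*(-1) = -7 + 24*(-1) = -7 - 24 = -31)
250159 - (U(51) + 161700)*(H(340, -459) - 183591) = 250159 - (-96 + 161700)*(-31 - 183591) = 250159 - 161604*(-183622) = 250159 - 1*(-29674049688) = 250159 + 29674049688 = 29674299847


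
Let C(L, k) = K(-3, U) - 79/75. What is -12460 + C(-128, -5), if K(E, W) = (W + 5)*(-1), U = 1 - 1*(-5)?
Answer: -935404/75 ≈ -12472.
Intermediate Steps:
U = 6 (U = 1 + 5 = 6)
K(E, W) = -5 - W (K(E, W) = (5 + W)*(-1) = -5 - W)
C(L, k) = -904/75 (C(L, k) = (-5 - 1*6) - 79/75 = (-5 - 6) - 79/75 = -11 - 1*79/75 = -11 - 79/75 = -904/75)
-12460 + C(-128, -5) = -12460 - 904/75 = -935404/75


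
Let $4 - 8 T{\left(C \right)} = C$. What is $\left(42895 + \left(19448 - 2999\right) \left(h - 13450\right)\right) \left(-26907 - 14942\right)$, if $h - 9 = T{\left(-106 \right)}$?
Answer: $\frac{36964709510089}{4} \approx 9.2412 \cdot 10^{12}$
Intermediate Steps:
$T{\left(C \right)} = \frac{1}{2} - \frac{C}{8}$
$h = \frac{91}{4}$ ($h = 9 + \left(\frac{1}{2} - - \frac{53}{4}\right) = 9 + \left(\frac{1}{2} + \frac{53}{4}\right) = 9 + \frac{55}{4} = \frac{91}{4} \approx 22.75$)
$\left(42895 + \left(19448 - 2999\right) \left(h - 13450\right)\right) \left(-26907 - 14942\right) = \left(42895 + \left(19448 - 2999\right) \left(\frac{91}{4} - 13450\right)\right) \left(-26907 - 14942\right) = \left(42895 + 16449 \left(- \frac{53709}{4}\right)\right) \left(-41849\right) = \left(42895 - \frac{883459341}{4}\right) \left(-41849\right) = \left(- \frac{883287761}{4}\right) \left(-41849\right) = \frac{36964709510089}{4}$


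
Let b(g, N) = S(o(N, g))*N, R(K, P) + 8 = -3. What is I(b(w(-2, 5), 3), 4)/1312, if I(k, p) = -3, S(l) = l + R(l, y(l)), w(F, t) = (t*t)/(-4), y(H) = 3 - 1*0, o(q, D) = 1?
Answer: -3/1312 ≈ -0.0022866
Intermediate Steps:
y(H) = 3 (y(H) = 3 + 0 = 3)
w(F, t) = -t²/4 (w(F, t) = t²*(-¼) = -t²/4)
R(K, P) = -11 (R(K, P) = -8 - 3 = -11)
S(l) = -11 + l (S(l) = l - 11 = -11 + l)
b(g, N) = -10*N (b(g, N) = (-11 + 1)*N = -10*N)
I(b(w(-2, 5), 3), 4)/1312 = -3/1312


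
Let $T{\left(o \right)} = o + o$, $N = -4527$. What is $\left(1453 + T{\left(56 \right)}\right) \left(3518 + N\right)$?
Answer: $-1579085$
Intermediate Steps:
$T{\left(o \right)} = 2 o$
$\left(1453 + T{\left(56 \right)}\right) \left(3518 + N\right) = \left(1453 + 2 \cdot 56\right) \left(3518 - 4527\right) = \left(1453 + 112\right) \left(-1009\right) = 1565 \left(-1009\right) = -1579085$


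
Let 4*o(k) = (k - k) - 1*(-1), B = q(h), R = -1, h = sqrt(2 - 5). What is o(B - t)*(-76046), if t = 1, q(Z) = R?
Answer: -38023/2 ≈ -19012.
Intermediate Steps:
h = I*sqrt(3) (h = sqrt(-3) = I*sqrt(3) ≈ 1.732*I)
q(Z) = -1
B = -1
o(k) = 1/4 (o(k) = ((k - k) - 1*(-1))/4 = (0 + 1)/4 = (1/4)*1 = 1/4)
o(B - t)*(-76046) = (1/4)*(-76046) = -38023/2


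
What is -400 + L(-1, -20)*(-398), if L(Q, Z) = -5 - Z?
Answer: -6370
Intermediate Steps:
-400 + L(-1, -20)*(-398) = -400 + (-5 - 1*(-20))*(-398) = -400 + (-5 + 20)*(-398) = -400 + 15*(-398) = -400 - 5970 = -6370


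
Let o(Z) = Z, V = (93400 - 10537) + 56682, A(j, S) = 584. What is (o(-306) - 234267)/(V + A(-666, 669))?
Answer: -234573/140129 ≈ -1.6740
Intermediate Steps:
V = 139545 (V = 82863 + 56682 = 139545)
(o(-306) - 234267)/(V + A(-666, 669)) = (-306 - 234267)/(139545 + 584) = -234573/140129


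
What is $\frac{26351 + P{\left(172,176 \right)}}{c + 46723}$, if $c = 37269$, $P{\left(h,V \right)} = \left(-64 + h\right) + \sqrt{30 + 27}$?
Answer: $\frac{26459}{83992} + \frac{\sqrt{57}}{83992} \approx 0.31511$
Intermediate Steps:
$P{\left(h,V \right)} = -64 + h + \sqrt{57}$ ($P{\left(h,V \right)} = \left(-64 + h\right) + \sqrt{57} = -64 + h + \sqrt{57}$)
$\frac{26351 + P{\left(172,176 \right)}}{c + 46723} = \frac{26351 + \left(-64 + 172 + \sqrt{57}\right)}{37269 + 46723} = \frac{26351 + \left(108 + \sqrt{57}\right)}{83992} = \left(26459 + \sqrt{57}\right) \frac{1}{83992} = \frac{26459}{83992} + \frac{\sqrt{57}}{83992}$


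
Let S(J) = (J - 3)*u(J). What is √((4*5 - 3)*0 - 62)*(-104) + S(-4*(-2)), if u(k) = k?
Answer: 40 - 104*I*√62 ≈ 40.0 - 818.9*I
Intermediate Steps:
S(J) = J*(-3 + J) (S(J) = (J - 3)*J = (-3 + J)*J = J*(-3 + J))
√((4*5 - 3)*0 - 62)*(-104) + S(-4*(-2)) = √((4*5 - 3)*0 - 62)*(-104) + (-4*(-2))*(-3 - 4*(-2)) = √((20 - 3)*0 - 62)*(-104) + 8*(-3 + 8) = √(17*0 - 62)*(-104) + 8*5 = √(0 - 62)*(-104) + 40 = √(-62)*(-104) + 40 = (I*√62)*(-104) + 40 = -104*I*√62 + 40 = 40 - 104*I*√62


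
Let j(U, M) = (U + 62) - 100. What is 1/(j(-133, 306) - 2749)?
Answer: -1/2920 ≈ -0.00034247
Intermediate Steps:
j(U, M) = -38 + U (j(U, M) = (62 + U) - 100 = -38 + U)
1/(j(-133, 306) - 2749) = 1/((-38 - 133) - 2749) = 1/(-171 - 2749) = 1/(-2920) = -1/2920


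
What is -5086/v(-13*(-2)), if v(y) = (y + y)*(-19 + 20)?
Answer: -2543/26 ≈ -97.808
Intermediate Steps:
v(y) = 2*y (v(y) = (2*y)*1 = 2*y)
-5086/v(-13*(-2)) = -5086/(2*(-13*(-2))) = -5086/(2*26) = -5086/52 = -5086*1/52 = -2543/26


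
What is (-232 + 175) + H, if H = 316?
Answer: 259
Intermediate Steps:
(-232 + 175) + H = (-232 + 175) + 316 = -57 + 316 = 259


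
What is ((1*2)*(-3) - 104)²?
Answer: 12100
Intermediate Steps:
((1*2)*(-3) - 104)² = (2*(-3) - 104)² = (-6 - 104)² = (-110)² = 12100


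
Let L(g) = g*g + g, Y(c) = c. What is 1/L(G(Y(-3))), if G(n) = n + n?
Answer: 1/30 ≈ 0.033333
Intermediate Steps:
G(n) = 2*n
L(g) = g + g**2 (L(g) = g**2 + g = g + g**2)
1/L(G(Y(-3))) = 1/((2*(-3))*(1 + 2*(-3))) = 1/(-6*(1 - 6)) = 1/(-6*(-5)) = 1/30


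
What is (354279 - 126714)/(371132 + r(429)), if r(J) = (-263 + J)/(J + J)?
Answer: 97625385/159215711 ≈ 0.61316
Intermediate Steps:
r(J) = (-263 + J)/(2*J) (r(J) = (-263 + J)/((2*J)) = (-263 + J)*(1/(2*J)) = (-263 + J)/(2*J))
(354279 - 126714)/(371132 + r(429)) = (354279 - 126714)/(371132 + (1/2)*(-263 + 429)/429) = 227565/(371132 + (1/2)*(1/429)*166) = 227565/(371132 + 83/429) = 227565/(159215711/429) = 227565*(429/159215711) = 97625385/159215711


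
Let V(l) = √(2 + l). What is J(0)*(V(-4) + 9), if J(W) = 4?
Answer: 36 + 4*I*√2 ≈ 36.0 + 5.6569*I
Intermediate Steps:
J(0)*(V(-4) + 9) = 4*(√(2 - 4) + 9) = 4*(√(-2) + 9) = 4*(I*√2 + 9) = 4*(9 + I*√2) = 36 + 4*I*√2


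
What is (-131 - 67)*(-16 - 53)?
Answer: 13662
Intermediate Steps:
(-131 - 67)*(-16 - 53) = -198*(-69) = 13662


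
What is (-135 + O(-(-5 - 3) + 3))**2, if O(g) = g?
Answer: 15376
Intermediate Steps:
(-135 + O(-(-5 - 3) + 3))**2 = (-135 + (-(-5 - 3) + 3))**2 = (-135 + (-1*(-8) + 3))**2 = (-135 + (8 + 3))**2 = (-135 + 11)**2 = (-124)**2 = 15376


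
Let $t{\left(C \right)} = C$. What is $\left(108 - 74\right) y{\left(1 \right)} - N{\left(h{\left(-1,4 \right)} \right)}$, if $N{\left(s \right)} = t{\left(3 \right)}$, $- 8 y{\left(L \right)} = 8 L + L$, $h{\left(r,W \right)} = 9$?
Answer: $- \frac{165}{4} \approx -41.25$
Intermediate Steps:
$y{\left(L \right)} = - \frac{9 L}{8}$ ($y{\left(L \right)} = - \frac{8 L + L}{8} = - \frac{9 L}{8}$)
$N{\left(s \right)} = 3$
$\left(108 - 74\right) y{\left(1 \right)} - N{\left(h{\left(-1,4 \right)} \right)} = \left(108 - 74\right) \left(\left(- \frac{9}{8}\right) 1\right) - 3 = 34 \left(- \frac{9}{8}\right) - 3 = - \frac{153}{4} - 3 = - \frac{165}{4}$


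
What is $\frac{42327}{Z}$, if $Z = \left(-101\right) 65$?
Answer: $- \frac{42327}{6565} \approx -6.4474$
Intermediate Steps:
$Z = -6565$
$\frac{42327}{Z} = \frac{42327}{-6565} = 42327 \left(- \frac{1}{6565}\right) = - \frac{42327}{6565}$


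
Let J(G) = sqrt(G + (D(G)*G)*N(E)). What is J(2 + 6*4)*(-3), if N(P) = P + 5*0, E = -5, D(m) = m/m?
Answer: -6*I*sqrt(26) ≈ -30.594*I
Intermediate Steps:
D(m) = 1
N(P) = P (N(P) = P + 0 = P)
J(G) = 2*sqrt(-G) (J(G) = sqrt(G + (1*G)*(-5)) = sqrt(G + G*(-5)) = sqrt(G - 5*G) = sqrt(-4*G) = 2*sqrt(-G))
J(2 + 6*4)*(-3) = (2*sqrt(-(2 + 6*4)))*(-3) = (2*sqrt(-(2 + 24)))*(-3) = (2*sqrt(-1*26))*(-3) = (2*sqrt(-26))*(-3) = (2*(I*sqrt(26)))*(-3) = (2*I*sqrt(26))*(-3) = -6*I*sqrt(26)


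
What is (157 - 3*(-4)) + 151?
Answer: 320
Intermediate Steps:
(157 - 3*(-4)) + 151 = (157 + 12) + 151 = 169 + 151 = 320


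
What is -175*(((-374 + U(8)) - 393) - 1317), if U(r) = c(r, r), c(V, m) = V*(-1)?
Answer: 366100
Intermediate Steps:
c(V, m) = -V
U(r) = -r
-175*(((-374 + U(8)) - 393) - 1317) = -175*(((-374 - 1*8) - 393) - 1317) = -175*(((-374 - 8) - 393) - 1317) = -175*((-382 - 393) - 1317) = -175*(-775 - 1317) = -175*(-2092) = 366100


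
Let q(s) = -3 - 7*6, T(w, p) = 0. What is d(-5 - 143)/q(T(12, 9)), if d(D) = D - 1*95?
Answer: 27/5 ≈ 5.4000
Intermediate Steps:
d(D) = -95 + D (d(D) = D - 95 = -95 + D)
q(s) = -45 (q(s) = -3 - 42 = -45)
d(-5 - 143)/q(T(12, 9)) = (-95 + (-5 - 143))/(-45) = (-95 - 148)*(-1/45) = -243*(-1/45) = 27/5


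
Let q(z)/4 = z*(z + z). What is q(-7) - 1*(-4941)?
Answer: 5333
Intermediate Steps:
q(z) = 8*z**2 (q(z) = 4*(z*(z + z)) = 4*(z*(2*z)) = 4*(2*z**2) = 8*z**2)
q(-7) - 1*(-4941) = 8*(-7)**2 - 1*(-4941) = 8*49 + 4941 = 392 + 4941 = 5333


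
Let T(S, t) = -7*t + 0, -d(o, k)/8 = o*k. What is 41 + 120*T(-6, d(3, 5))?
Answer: 100841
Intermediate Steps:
d(o, k) = -8*k*o (d(o, k) = -8*o*k = -8*k*o)
T(S, t) = -7*t
41 + 120*T(-6, d(3, 5)) = 41 + 120*(-(-56)*5*3) = 41 + 120*(-7*(-120)) = 41 + 120*840 = 41 + 100800 = 100841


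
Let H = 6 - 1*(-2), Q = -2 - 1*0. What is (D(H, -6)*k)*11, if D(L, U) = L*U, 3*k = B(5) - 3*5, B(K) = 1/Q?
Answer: 2728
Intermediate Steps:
Q = -2 (Q = -2 + 0 = -2)
B(K) = -½ (B(K) = 1/(-2) = -½)
k = -31/6 (k = (-½ - 3*5)/3 = (-½ - 1*15)/3 = (-½ - 15)/3 = (⅓)*(-31/2) = -31/6 ≈ -5.1667)
H = 8 (H = 6 + 2 = 8)
(D(H, -6)*k)*11 = ((8*(-6))*(-31/6))*11 = -48*(-31/6)*11 = 248*11 = 2728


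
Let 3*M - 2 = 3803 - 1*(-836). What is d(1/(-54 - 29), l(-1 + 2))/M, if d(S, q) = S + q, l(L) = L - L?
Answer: -1/128401 ≈ -7.7881e-6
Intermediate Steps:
l(L) = 0
M = 1547 (M = ⅔ + (3803 - 1*(-836))/3 = ⅔ + (3803 + 836)/3 = ⅔ + (⅓)*4639 = ⅔ + 4639/3 = 1547)
d(1/(-54 - 29), l(-1 + 2))/M = (1/(-54 - 29) + 0)/1547 = (1/(-83) + 0)*(1/1547) = (-1/83 + 0)*(1/1547) = -1/83*1/1547 = -1/128401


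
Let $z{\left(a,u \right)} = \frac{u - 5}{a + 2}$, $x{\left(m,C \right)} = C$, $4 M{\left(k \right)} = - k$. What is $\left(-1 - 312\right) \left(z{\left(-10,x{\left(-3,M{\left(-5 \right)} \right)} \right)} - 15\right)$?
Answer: $\frac{145545}{32} \approx 4548.3$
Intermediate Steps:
$M{\left(k \right)} = - \frac{k}{4}$ ($M{\left(k \right)} = \frac{\left(-1\right) k}{4} = - \frac{k}{4}$)
$z{\left(a,u \right)} = \frac{-5 + u}{2 + a}$
$\left(-1 - 312\right) \left(z{\left(-10,x{\left(-3,M{\left(-5 \right)} \right)} \right)} - 15\right) = \left(-1 - 312\right) \left(\frac{-5 - - \frac{5}{4}}{2 - 10} - 15\right) = - 313 \left(\frac{-5 + \frac{5}{4}}{-8} - 15\right) = - 313 \left(\left(- \frac{1}{8}\right) \left(- \frac{15}{4}\right) - 15\right) = - 313 \left(\frac{15}{32} - 15\right) = \left(-313\right) \left(- \frac{465}{32}\right) = \frac{145545}{32}$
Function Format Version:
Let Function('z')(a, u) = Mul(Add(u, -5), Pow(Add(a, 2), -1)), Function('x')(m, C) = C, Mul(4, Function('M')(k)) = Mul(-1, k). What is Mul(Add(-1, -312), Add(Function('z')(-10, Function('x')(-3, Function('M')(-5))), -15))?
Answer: Rational(145545, 32) ≈ 4548.3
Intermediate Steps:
Function('M')(k) = Mul(Rational(-1, 4), k) (Function('M')(k) = Mul(Rational(1, 4), Mul(-1, k)) = Mul(Rational(-1, 4), k))
Function('z')(a, u) = Mul(Pow(Add(2, a), -1), Add(-5, u)) (Function('z')(a, u) = Mul(Add(-5, u), Pow(Add(2, a), -1)) = Mul(Pow(Add(2, a), -1), Add(-5, u)))
Mul(Add(-1, -312), Add(Function('z')(-10, Function('x')(-3, Function('M')(-5))), -15)) = Mul(Add(-1, -312), Add(Mul(Pow(Add(2, -10), -1), Add(-5, Mul(Rational(-1, 4), -5))), -15)) = Mul(-313, Add(Mul(Pow(-8, -1), Add(-5, Rational(5, 4))), -15)) = Mul(-313, Add(Mul(Rational(-1, 8), Rational(-15, 4)), -15)) = Mul(-313, Add(Rational(15, 32), -15)) = Mul(-313, Rational(-465, 32)) = Rational(145545, 32)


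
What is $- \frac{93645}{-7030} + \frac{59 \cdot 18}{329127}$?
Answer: $\frac{2055237585}{154250854} \approx 13.324$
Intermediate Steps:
$- \frac{93645}{-7030} + \frac{59 \cdot 18}{329127} = \left(-93645\right) \left(- \frac{1}{7030}\right) + 1062 \cdot \frac{1}{329127} = \frac{18729}{1406} + \frac{354}{109709} = \frac{2055237585}{154250854}$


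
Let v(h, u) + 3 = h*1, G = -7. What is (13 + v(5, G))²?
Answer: 225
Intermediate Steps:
v(h, u) = -3 + h (v(h, u) = -3 + h*1 = -3 + h)
(13 + v(5, G))² = (13 + (-3 + 5))² = (13 + 2)² = 15² = 225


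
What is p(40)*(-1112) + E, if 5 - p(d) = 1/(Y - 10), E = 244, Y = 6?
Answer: -5594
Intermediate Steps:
p(d) = 21/4 (p(d) = 5 - 1/(6 - 10) = 5 - 1/(-4) = 5 - 1*(-¼) = 5 + ¼ = 21/4)
p(40)*(-1112) + E = (21/4)*(-1112) + 244 = -5838 + 244 = -5594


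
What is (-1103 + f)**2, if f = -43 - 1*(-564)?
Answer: 338724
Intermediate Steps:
f = 521 (f = -43 + 564 = 521)
(-1103 + f)**2 = (-1103 + 521)**2 = (-582)**2 = 338724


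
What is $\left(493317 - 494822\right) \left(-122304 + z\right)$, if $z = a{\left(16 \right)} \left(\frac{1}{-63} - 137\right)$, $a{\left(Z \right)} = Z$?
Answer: $\frac{1686301760}{9} \approx 1.8737 \cdot 10^{8}$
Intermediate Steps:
$z = - \frac{138112}{63}$ ($z = 16 \left(\frac{1}{-63} - 137\right) = 16 \left(- \frac{1}{63} - 137\right) = 16 \left(- \frac{8632}{63}\right) = - \frac{138112}{63} \approx -2192.3$)
$\left(493317 - 494822\right) \left(-122304 + z\right) = \left(493317 - 494822\right) \left(-122304 - \frac{138112}{63}\right) = \left(-1505\right) \left(- \frac{7843264}{63}\right) = \frac{1686301760}{9}$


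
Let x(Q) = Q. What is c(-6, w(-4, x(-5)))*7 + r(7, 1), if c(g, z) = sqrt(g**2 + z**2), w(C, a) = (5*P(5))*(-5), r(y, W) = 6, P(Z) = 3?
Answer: 6 + 21*sqrt(629) ≈ 532.68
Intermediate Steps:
w(C, a) = -75 (w(C, a) = (5*3)*(-5) = 15*(-5) = -75)
c(-6, w(-4, x(-5)))*7 + r(7, 1) = sqrt((-6)**2 + (-75)**2)*7 + 6 = sqrt(36 + 5625)*7 + 6 = sqrt(5661)*7 + 6 = (3*sqrt(629))*7 + 6 = 21*sqrt(629) + 6 = 6 + 21*sqrt(629)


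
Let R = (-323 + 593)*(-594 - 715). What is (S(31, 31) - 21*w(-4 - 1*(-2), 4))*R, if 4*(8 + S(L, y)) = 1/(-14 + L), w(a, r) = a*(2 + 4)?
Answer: -172484235/2 ≈ -8.6242e+7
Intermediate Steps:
R = -353430 (R = 270*(-1309) = -353430)
w(a, r) = 6*a (w(a, r) = a*6 = 6*a)
S(L, y) = -8 + 1/(4*(-14 + L))
(S(31, 31) - 21*w(-4 - 1*(-2), 4))*R = ((449 - 32*31)/(4*(-14 + 31)) - 126*(-4 - 1*(-2)))*(-353430) = ((¼)*(449 - 992)/17 - 126*(-4 + 2))*(-353430) = ((¼)*(1/17)*(-543) - 126*(-2))*(-353430) = (-543/68 - 21*(-12))*(-353430) = (-543/68 + 252)*(-353430) = (16593/68)*(-353430) = -172484235/2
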